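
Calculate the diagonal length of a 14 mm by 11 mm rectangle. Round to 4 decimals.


Shape: rectangle (diagonal via Pythagoras)
Sides: 14 mm and 11 mm
Formula: d = sqrt(l^2 + w^2)
l^2 = 196, w^2 = 121
l^2 + w^2 = 317
d = sqrt(317)
d = 17.8045
17.8045 mm


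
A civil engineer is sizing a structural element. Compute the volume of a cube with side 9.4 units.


Shape: cube
Side s = 9.4 units
Formula: V = s^3
V = 9.4 * 9.4 * 9.4
V = 88.36 * 9.4
V = 830.584
830.584 units^3


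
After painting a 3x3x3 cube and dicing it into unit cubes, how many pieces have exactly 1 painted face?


Large cube: 3 x 3 x 3, cut into unit cubes.
n = 3, so n - 2 = 1
Cubes with 1 painted face lie in the interior of each face.
A cube has 6 faces; each contributes (n - 2)^2 = 1 such cubes.
Count = 6 * 1 = 6
6 unit cubes


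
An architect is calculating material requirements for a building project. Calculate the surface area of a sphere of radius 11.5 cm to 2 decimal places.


Shape: sphere
Radius r = 11.5 cm
Formula: SA = 4 * pi * r^2
r^2 = 132.25
SA = 4 * pi * 132.25
SA = 529 * pi
SA = 1661.9
1661.9 cm^2


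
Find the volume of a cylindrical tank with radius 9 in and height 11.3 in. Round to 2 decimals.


Shape: cylinder
Radius r = 9 in, Height h = 11.3 in
Formula: V = pi * r^2 * h
r^2 = 81
V = pi * 81 * 11.3
V = 915.3 * pi
V = 2875.5
2875.5 in^3


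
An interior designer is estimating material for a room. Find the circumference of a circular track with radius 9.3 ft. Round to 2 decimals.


Shape: circle
Radius r = 9.3 ft
Formula: C = 2 * pi * r
C = 2 * pi * 9.3
C = 18.6 * pi
C = 58.43
58.43 ft


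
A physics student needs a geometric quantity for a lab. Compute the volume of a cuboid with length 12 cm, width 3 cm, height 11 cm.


Shape: rectangular prism
l = 12 cm, w = 3 cm, h = 11 cm
Formula: V = l * w * h
V = 12 * 3 * 11
V = 36 * 11
V = 396
396 cm^3


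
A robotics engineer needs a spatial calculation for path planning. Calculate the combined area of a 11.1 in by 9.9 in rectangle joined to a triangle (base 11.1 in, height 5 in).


Composite shape: rectangle + triangle
Rectangle area = 11.1 * 9.9 = 109.89
Triangle area = 0.5 * 11.1 * 5 = 27.75
Total = 109.89 + 27.75
Total = 137.64
137.64 in^2


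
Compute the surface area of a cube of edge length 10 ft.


Shape: cube
Side s = 10 ft
A cube has 6 square faces.
Formula: SA = 6 * s^2
s^2 = 100
SA = 6 * 100
SA = 600
600 ft^2


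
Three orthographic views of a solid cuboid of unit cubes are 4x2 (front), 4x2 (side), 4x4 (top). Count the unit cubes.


Orthographic views of a solid rectangular block:
Front view 4 x 2 -> length = 4, height = 2
Side view 4 x 2 -> width = 4, height = 2 (consistent)
Top view 4 x 4 -> confirms length = 4, width = 4
The block is 4 x 4 x 2.
Total unit cubes = 4 * 4 * 2 = 32
32 unit cubes


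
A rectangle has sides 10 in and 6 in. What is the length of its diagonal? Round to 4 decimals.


Shape: rectangle (diagonal via Pythagoras)
Sides: 10 in and 6 in
Formula: d = sqrt(l^2 + w^2)
l^2 = 100, w^2 = 36
l^2 + w^2 = 136
d = sqrt(136)
d = 11.6619
11.6619 in


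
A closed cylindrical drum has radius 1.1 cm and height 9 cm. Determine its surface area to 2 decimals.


Shape: closed cylinder
Radius r = 1.1 cm, Height h = 9 cm
Formula: SA = 2*pi*r^2 + 2*pi*r*h = 2*pi*r*(r + h)
r + h = 10.1
2 * r * (r + h) = 2 * 1.1 * 10.1 = 22.22
SA = 22.22 * pi
SA = 69.81
69.81 cm^2


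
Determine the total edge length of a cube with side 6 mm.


Shape: cube
Side s = 6 mm
A cube has 12 edges, all equal.
Formula: total edge length = 12 * s
Total = 12 * 6
Total = 72
72 mm


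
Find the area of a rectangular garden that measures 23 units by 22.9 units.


Shape: rectangle
Length l = 23 units, Width w = 22.9 units
Formula: A = l * w
A = 23 * 22.9
A = 526.7
526.7 units^2


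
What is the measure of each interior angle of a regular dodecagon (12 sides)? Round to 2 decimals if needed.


Shape: regular dodecagon (12 sides)
Formula: interior angle = (n - 2) * 180 / n
(n - 2) = 10
(n - 2) * 180 = 1800
angle = 1800 / 12
angle = 150
150 degrees


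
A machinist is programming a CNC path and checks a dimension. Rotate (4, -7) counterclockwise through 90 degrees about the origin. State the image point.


Transformation: rotation about the origin
Original point: (4, -7)
Rule for 90 deg counterclockwise: (x, y) -> (-y, x)
Apply: (4, -7) -> (7, 4)
(7, 4)


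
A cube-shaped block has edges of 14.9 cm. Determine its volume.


Shape: cube
Side s = 14.9 cm
Formula: V = s^3
V = 14.9 * 14.9 * 14.9
V = 222.01 * 14.9
V = 3307.949
3307.949 cm^3


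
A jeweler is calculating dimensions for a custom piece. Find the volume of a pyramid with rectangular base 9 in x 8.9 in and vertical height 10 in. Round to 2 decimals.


Shape: rectangular pyramid
Base: 9 in x 8.9 in, Height h = 10 in
Formula: V = (1/3) * base_area * h
base_area = 9 * 8.9 = 80.1
base_area * h = 80.1 * 10 = 801
V = 801 / 3
V = 267
267 in^3


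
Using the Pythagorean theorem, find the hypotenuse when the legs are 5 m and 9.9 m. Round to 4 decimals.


Shape: right triangle
Legs a = 5 m, b = 9.9 m
Formula: c = sqrt(a^2 + b^2)
a^2 = 25, b^2 = 98.01
a^2 + b^2 = 123.01
c = sqrt(123.01)
c = 11.091
11.091 m


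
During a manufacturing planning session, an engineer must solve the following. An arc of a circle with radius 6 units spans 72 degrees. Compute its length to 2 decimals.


Shape: circular arc
Radius r = 6 units, Angle = 72 degrees
Formula: L = (angle/360) * 2 * pi * r
2 * pi * r = 12 * pi
L = (72/360) * 12 * pi
L = 2.4 * pi
L = 7.54
7.54 units


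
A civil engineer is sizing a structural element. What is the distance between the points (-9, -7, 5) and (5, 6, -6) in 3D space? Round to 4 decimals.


3D distance between two points
P1 = (-9, -7, 5), P2 = (5, 6, -6)
Formula: d = sqrt((x2-x1)^2 + (y2-y1)^2 + (z2-z1)^2)
dx = 5 - -9 = 14
dy = 6 - -7 = 13
dz = -6 - 5 = -11
dx^2 + dy^2 + dz^2 = 196 + 169 + 121 = 486
d = sqrt(486)
d = 22.0454
22.0454 units


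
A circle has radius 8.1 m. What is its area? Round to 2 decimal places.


Shape: circle
Radius r = 8.1 m
Formula: A = pi * r^2
r^2 = 8.1^2 = 65.61
A = pi * 65.61
A = 206.12
206.12 m^2


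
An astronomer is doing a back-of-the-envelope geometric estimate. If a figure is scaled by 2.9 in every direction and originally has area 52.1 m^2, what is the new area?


Linear scale factor k = 2.9
Original area = 52.1 m^2
Rule: under a linear scaling by k, areas scale by k^2.
k^2 = 2.9^2 = 8.41
New area = 52.1 * 8.41
New area = 438.161
438.161 m^2


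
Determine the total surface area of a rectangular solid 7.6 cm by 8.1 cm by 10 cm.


Shape: rectangular prism
l = 7.6 cm, w = 8.1 cm, h = 10 cm
Formula: SA = 2(lw + lh + wh)
lw = 61.56, lh = 76, wh = 81
lw + lh + wh = 218.56
SA = 2 * 218.56
SA = 437.12
437.12 cm^2


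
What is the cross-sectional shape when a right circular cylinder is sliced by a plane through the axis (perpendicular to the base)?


Solid: right circular cylinder
Cutting plane: through the axis (perpendicular to the base)
Visualize the intersection of the plane with the solid's surface.
The boundary of the cut region is a rectangle.
rectangle


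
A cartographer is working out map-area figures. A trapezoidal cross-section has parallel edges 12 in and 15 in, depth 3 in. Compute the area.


Shape: trapezoid
Parallel sides a = 12 in, b = 15 in; Height h = 3 in
Formula: A = (a + b) * h / 2
a + b = 12 + 15 = 27
A = 27 * 3 / 2
A = 81 / 2
A = 40.5
40.5 in^2


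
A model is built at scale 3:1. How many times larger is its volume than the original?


Linear scale factor k = 3
Rule: under a linear scaling by k, volumes scale by k^3.
k^3 = 3 * 3 * 3
k^3 = 9 * 3
k^3 = 27
Volume scales by a factor of 27.
27 (dimensionless)


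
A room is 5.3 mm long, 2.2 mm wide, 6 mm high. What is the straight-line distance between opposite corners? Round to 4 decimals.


Shape: rectangular box (space diagonal)
l = 5.3 mm, w = 2.2 mm, h = 6 mm
Visualize: the diagonal of the base, then a right triangle with that diagonal and the height.
Formula: d = sqrt(l^2 + w^2 + h^2)
l^2 + w^2 + h^2 = 28.09 + 4.84 + 36 = 68.93
d = sqrt(68.93)
d = 8.3024
8.3024 mm


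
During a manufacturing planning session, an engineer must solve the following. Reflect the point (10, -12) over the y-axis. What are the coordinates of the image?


Transformation: reflection
Original point: (10, -12)
Rule for reflection over the y-axis: (x, y) -> (-x, y)
Apply: (10, -12) -> (-10, -12)
(-10, -12)


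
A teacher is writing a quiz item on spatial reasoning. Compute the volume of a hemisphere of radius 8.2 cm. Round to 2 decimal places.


Shape: hemisphere (half of a sphere)
Radius r = 8.2 cm
Formula: V = (1/2) * (4/3) * pi * r^3 = (2/3) * pi * r^3
r^3 = 551.368
(2/3) * 551.368 = 367.578667
V = 367.578667 * pi
V = 1154.78
1154.78 cm^3


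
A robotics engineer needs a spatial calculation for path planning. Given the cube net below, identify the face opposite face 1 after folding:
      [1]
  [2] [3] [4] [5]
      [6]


Net: cross layout. Take square 3 as the base (bottom).
Fold the four squares in the horizontal row up around 3: 2 -> left, 4 -> right, 5 wraps to the top.
Fold 1 and 6 up from 3: 1 -> back, 6 -> front.
Opposite pairs are therefore: (1, 6), (2, 4), (3, 5).
Face 1 is opposite face 6.
face 6


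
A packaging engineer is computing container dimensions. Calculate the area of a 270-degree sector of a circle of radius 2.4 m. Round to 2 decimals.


Shape: circular sector
Radius r = 2.4 m, Angle = 270 degrees
Formula: A = (angle/360) * pi * r^2
r^2 = 5.76
Fraction of circle = 270/360
A = (270/360) * pi * 5.76
A = 4.32 * pi
A = 13.57
13.57 m^2


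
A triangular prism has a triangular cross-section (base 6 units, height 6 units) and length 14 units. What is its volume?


Shape: triangular prism
Triangle base = 6 units, triangle height = 6 units, prism length L = 14 units
Formula: V = (1/2 * b * h_tri) * L
Cross-section area = 0.5 * 6 * 6 = 18
V = 18 * 14
V = 252
252 units^3


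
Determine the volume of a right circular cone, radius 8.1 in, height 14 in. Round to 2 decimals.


Shape: cone
Radius r = 8.1 in, Height h = 14 in
Formula: V = (1/3) * pi * r^2 * h
r^2 = 65.61
pi * r^2 * h = pi * 65.61 * 14 = 918.54 * pi
V = 918.54 * pi / 3
V = 961.89
961.89 in^3


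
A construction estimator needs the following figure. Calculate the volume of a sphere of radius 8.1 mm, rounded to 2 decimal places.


Shape: sphere
Radius r = 8.1 mm
Formula: V = (4/3) * pi * r^3
r^3 = 531.441
(4/3) * 531.441 = 708.588
V = 708.588 * pi
V = 2226.09
2226.09 mm^3


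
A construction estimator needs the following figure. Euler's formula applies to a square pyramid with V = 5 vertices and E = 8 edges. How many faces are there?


Polyhedron: square pyramid
Euler's formula for convex polyhedra: V - E + F = 2
Given: V = 5 vertices and E = 8 edges
Solve for F:
F = 2 + E - V = 2 + 8 - 5 = 5
5 faces


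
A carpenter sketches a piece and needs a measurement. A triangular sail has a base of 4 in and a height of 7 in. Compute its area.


Shape: triangle
Base b = 4 in, Height h = 7 in
Formula: A = (1/2) * b * h
A = 0.5 * 4 * 7
A = 0.5 * 28
A = 14
14 in^2


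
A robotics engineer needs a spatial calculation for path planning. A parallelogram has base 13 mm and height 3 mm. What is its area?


Shape: parallelogram
Base b = 13 mm, Height h = 3 mm
Formula: A = b * h
A = 13 * 3
A = 39
39 mm^2


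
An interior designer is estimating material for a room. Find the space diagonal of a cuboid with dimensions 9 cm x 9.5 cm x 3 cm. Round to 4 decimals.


Shape: rectangular box (space diagonal)
l = 9 cm, w = 9.5 cm, h = 3 cm
Visualize: the diagonal of the base, then a right triangle with that diagonal and the height.
Formula: d = sqrt(l^2 + w^2 + h^2)
l^2 + w^2 + h^2 = 81 + 90.25 + 9 = 180.25
d = sqrt(180.25)
d = 13.4257
13.4257 cm


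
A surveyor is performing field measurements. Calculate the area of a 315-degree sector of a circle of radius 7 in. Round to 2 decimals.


Shape: circular sector
Radius r = 7 in, Angle = 315 degrees
Formula: A = (angle/360) * pi * r^2
r^2 = 49
Fraction of circle = 315/360
A = (315/360) * pi * 49
A = 42.875 * pi
A = 134.7
134.7 in^2


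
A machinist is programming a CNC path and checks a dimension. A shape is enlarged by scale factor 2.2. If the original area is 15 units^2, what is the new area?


Linear scale factor k = 2.2
Original area = 15 units^2
Rule: under a linear scaling by k, areas scale by k^2.
k^2 = 2.2^2 = 4.84
New area = 15 * 4.84
New area = 72.6
72.6 units^2


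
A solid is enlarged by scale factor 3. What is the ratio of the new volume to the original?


Linear scale factor k = 3
Rule: under a linear scaling by k, volumes scale by k^3.
k^3 = 3 * 3 * 3
k^3 = 9 * 3
k^3 = 27
Volume scales by a factor of 27.
27 (dimensionless)


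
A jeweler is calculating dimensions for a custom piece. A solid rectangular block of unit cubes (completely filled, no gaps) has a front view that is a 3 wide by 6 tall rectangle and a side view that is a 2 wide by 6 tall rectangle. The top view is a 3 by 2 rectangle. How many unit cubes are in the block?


Orthographic views of a solid rectangular block:
Front view 3 x 6 -> length = 3, height = 6
Side view 2 x 6 -> width = 2, height = 6 (consistent)
Top view 3 x 2 -> confirms length = 3, width = 2
The block is 3 x 2 x 6.
Total unit cubes = 3 * 2 * 6 = 36
36 unit cubes


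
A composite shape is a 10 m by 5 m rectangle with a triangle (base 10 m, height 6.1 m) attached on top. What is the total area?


Composite shape: rectangle + triangle
Rectangle area = 10 * 5 = 50
Triangle area = 0.5 * 10 * 6.1 = 30.5
Total = 50 + 30.5
Total = 80.5
80.5 m^2


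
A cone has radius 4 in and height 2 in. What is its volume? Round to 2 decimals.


Shape: cone
Radius r = 4 in, Height h = 2 in
Formula: V = (1/3) * pi * r^2 * h
r^2 = 16
pi * r^2 * h = pi * 16 * 2 = 32 * pi
V = 32 * pi / 3
V = 33.51
33.51 in^3


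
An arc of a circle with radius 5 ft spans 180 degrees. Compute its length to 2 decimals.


Shape: circular arc
Radius r = 5 ft, Angle = 180 degrees
Formula: L = (angle/360) * 2 * pi * r
2 * pi * r = 10 * pi
L = (180/360) * 10 * pi
L = 5 * pi
L = 15.71
15.71 ft


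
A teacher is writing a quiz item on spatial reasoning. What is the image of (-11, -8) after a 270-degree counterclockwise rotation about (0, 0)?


Transformation: rotation about the origin
Original point: (-11, -8)
Rule for 270 deg counterclockwise: (x, y) -> (y, -x)
Apply: (-11, -8) -> (-8, 11)
(-8, 11)


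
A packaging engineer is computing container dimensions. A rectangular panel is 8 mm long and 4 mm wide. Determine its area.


Shape: rectangle
Length l = 8 mm, Width w = 4 mm
Formula: A = l * w
A = 8 * 4
A = 32
32 mm^2


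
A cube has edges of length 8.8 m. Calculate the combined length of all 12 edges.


Shape: cube
Side s = 8.8 m
A cube has 12 edges, all equal.
Formula: total edge length = 12 * s
Total = 12 * 8.8
Total = 105.6
105.6 m


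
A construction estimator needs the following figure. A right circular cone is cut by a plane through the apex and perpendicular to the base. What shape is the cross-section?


Solid: right circular cone
Cutting plane: through the apex and perpendicular to the base
Visualize the intersection of the plane with the solid's surface.
The boundary of the cut region is a isosceles triangle.
isosceles triangle


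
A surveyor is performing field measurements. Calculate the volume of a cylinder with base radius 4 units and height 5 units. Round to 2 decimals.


Shape: cylinder
Radius r = 4 units, Height h = 5 units
Formula: V = pi * r^2 * h
r^2 = 16
V = pi * 16 * 5
V = 80 * pi
V = 251.33
251.33 units^3


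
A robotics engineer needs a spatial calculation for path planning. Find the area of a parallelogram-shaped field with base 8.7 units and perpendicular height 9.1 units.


Shape: parallelogram
Base b = 8.7 units, Height h = 9.1 units
Formula: A = b * h
A = 8.7 * 9.1
A = 79.17
79.17 units^2


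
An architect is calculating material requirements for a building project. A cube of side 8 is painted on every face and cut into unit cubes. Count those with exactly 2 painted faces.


Large cube: 8 x 8 x 8, cut into unit cubes.
n = 8, so n - 2 = 6
Cubes with 2 painted faces lie along the edges, excluding corners.
A cube has 12 edges; each contributes (n - 2) = 6 such cubes.
Count = 12 * 6 = 72
72 unit cubes


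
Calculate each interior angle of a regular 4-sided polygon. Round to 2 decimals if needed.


Shape: regular square (4 sides)
Formula: interior angle = (n - 2) * 180 / n
(n - 2) = 2
(n - 2) * 180 = 360
angle = 360 / 4
angle = 90
90 degrees


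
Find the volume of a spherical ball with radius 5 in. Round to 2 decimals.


Shape: sphere
Radius r = 5 in
Formula: V = (4/3) * pi * r^3
r^3 = 125
(4/3) * 125 = 166.666667
V = 166.666667 * pi
V = 523.6
523.6 in^3


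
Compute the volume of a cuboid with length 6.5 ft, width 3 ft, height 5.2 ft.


Shape: rectangular prism
l = 6.5 ft, w = 3 ft, h = 5.2 ft
Formula: V = l * w * h
V = 6.5 * 3 * 5.2
V = 19.5 * 5.2
V = 101.4
101.4 ft^3


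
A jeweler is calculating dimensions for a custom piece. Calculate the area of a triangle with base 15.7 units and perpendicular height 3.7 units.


Shape: triangle
Base b = 15.7 units, Height h = 3.7 units
Formula: A = (1/2) * b * h
A = 0.5 * 15.7 * 3.7
A = 0.5 * 58.09
A = 29.045
29.045 units^2


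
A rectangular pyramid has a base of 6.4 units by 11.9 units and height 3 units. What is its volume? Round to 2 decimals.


Shape: rectangular pyramid
Base: 6.4 units x 11.9 units, Height h = 3 units
Formula: V = (1/3) * base_area * h
base_area = 6.4 * 11.9 = 76.16
base_area * h = 76.16 * 3 = 228.48
V = 228.48 / 3
V = 76.16
76.16 units^3


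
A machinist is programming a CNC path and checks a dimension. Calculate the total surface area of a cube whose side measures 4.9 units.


Shape: cube
Side s = 4.9 units
A cube has 6 square faces.
Formula: SA = 6 * s^2
s^2 = 24.01
SA = 6 * 24.01
SA = 144.06
144.06 units^2


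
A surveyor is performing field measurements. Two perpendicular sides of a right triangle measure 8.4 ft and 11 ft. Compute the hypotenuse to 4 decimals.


Shape: right triangle
Legs a = 8.4 ft, b = 11 ft
Formula: c = sqrt(a^2 + b^2)
a^2 = 70.56, b^2 = 121
a^2 + b^2 = 191.56
c = sqrt(191.56)
c = 13.8405
13.8405 ft


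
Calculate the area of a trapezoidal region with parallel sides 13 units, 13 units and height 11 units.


Shape: trapezoid
Parallel sides a = 13 units, b = 13 units; Height h = 11 units
Formula: A = (a + b) * h / 2
a + b = 13 + 13 = 26
A = 26 * 11 / 2
A = 286 / 2
A = 143
143 units^2


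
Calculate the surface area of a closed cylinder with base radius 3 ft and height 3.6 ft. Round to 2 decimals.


Shape: closed cylinder
Radius r = 3 ft, Height h = 3.6 ft
Formula: SA = 2*pi*r^2 + 2*pi*r*h = 2*pi*r*(r + h)
r + h = 6.6
2 * r * (r + h) = 2 * 3 * 6.6 = 39.6
SA = 39.6 * pi
SA = 124.41
124.41 ft^2


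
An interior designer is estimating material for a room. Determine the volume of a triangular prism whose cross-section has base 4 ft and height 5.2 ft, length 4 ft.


Shape: triangular prism
Triangle base = 4 ft, triangle height = 5.2 ft, prism length L = 4 ft
Formula: V = (1/2 * b * h_tri) * L
Cross-section area = 0.5 * 4 * 5.2 = 10.4
V = 10.4 * 4
V = 41.6
41.6 ft^3


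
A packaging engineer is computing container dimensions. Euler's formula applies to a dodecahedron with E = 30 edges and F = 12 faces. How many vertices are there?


Polyhedron: dodecahedron
Euler's formula for convex polyhedra: V - E + F = 2
Given: E = 30 edges and F = 12 faces
Solve for V:
V = 2 + E - F = 2 + 30 - 12 = 20
20 vertices


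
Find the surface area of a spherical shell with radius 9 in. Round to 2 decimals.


Shape: sphere
Radius r = 9 in
Formula: SA = 4 * pi * r^2
r^2 = 81
SA = 4 * pi * 81
SA = 324 * pi
SA = 1017.88
1017.88 in^2


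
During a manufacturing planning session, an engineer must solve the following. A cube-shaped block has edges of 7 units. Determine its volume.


Shape: cube
Side s = 7 units
Formula: V = s^3
V = 7 * 7 * 7
V = 49 * 7
V = 343
343 units^3


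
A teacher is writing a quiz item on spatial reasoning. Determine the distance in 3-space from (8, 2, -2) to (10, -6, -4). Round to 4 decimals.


3D distance between two points
P1 = (8, 2, -2), P2 = (10, -6, -4)
Formula: d = sqrt((x2-x1)^2 + (y2-y1)^2 + (z2-z1)^2)
dx = 10 - 8 = 2
dy = -6 - 2 = -8
dz = -4 - -2 = -2
dx^2 + dy^2 + dz^2 = 4 + 64 + 4 = 72
d = sqrt(72)
d = 8.4853
8.4853 units


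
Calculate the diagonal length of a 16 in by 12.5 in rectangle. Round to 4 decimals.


Shape: rectangle (diagonal via Pythagoras)
Sides: 16 in and 12.5 in
Formula: d = sqrt(l^2 + w^2)
l^2 = 256, w^2 = 156.25
l^2 + w^2 = 412.25
d = sqrt(412.25)
d = 20.3039
20.3039 in


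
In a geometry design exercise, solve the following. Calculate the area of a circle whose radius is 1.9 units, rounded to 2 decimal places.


Shape: circle
Radius r = 1.9 units
Formula: A = pi * r^2
r^2 = 1.9^2 = 3.61
A = pi * 3.61
A = 11.34
11.34 units^2


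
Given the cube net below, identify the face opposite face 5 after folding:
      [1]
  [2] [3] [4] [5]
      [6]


Net: cross layout. Take square 3 as the base (bottom).
Fold the four squares in the horizontal row up around 3: 2 -> left, 4 -> right, 5 wraps to the top.
Fold 1 and 6 up from 3: 1 -> back, 6 -> front.
Opposite pairs are therefore: (1, 6), (2, 4), (3, 5).
Face 5 is opposite face 3.
face 3


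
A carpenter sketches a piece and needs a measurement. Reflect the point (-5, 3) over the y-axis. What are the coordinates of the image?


Transformation: reflection
Original point: (-5, 3)
Rule for reflection over the y-axis: (x, y) -> (-x, y)
Apply: (-5, 3) -> (5, 3)
(5, 3)


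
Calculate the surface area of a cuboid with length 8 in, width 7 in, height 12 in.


Shape: rectangular prism
l = 8 in, w = 7 in, h = 12 in
Formula: SA = 2(lw + lh + wh)
lw = 56, lh = 96, wh = 84
lw + lh + wh = 236
SA = 2 * 236
SA = 472
472 in^2


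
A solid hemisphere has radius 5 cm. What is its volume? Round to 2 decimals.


Shape: hemisphere (half of a sphere)
Radius r = 5 cm
Formula: V = (1/2) * (4/3) * pi * r^3 = (2/3) * pi * r^3
r^3 = 125
(2/3) * 125 = 83.333333
V = 83.333333 * pi
V = 261.8
261.8 cm^3


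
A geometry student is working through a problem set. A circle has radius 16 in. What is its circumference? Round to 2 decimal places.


Shape: circle
Radius r = 16 in
Formula: C = 2 * pi * r
C = 2 * pi * 16
C = 32 * pi
C = 100.53
100.53 in


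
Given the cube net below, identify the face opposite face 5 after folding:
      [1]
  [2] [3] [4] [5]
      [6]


Net: cross layout. Take square 3 as the base (bottom).
Fold the four squares in the horizontal row up around 3: 2 -> left, 4 -> right, 5 wraps to the top.
Fold 1 and 6 up from 3: 1 -> back, 6 -> front.
Opposite pairs are therefore: (1, 6), (2, 4), (3, 5).
Face 5 is opposite face 3.
face 3


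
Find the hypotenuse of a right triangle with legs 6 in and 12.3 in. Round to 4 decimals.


Shape: right triangle
Legs a = 6 in, b = 12.3 in
Formula: c = sqrt(a^2 + b^2)
a^2 = 36, b^2 = 151.29
a^2 + b^2 = 187.29
c = sqrt(187.29)
c = 13.6854
13.6854 in


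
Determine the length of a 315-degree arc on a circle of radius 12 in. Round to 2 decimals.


Shape: circular arc
Radius r = 12 in, Angle = 315 degrees
Formula: L = (angle/360) * 2 * pi * r
2 * pi * r = 24 * pi
L = (315/360) * 24 * pi
L = 21 * pi
L = 65.97
65.97 in


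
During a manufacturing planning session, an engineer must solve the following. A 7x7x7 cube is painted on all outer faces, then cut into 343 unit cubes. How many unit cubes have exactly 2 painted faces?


Large cube: 7 x 7 x 7, cut into unit cubes.
n = 7, so n - 2 = 5
Cubes with 2 painted faces lie along the edges, excluding corners.
A cube has 12 edges; each contributes (n - 2) = 5 such cubes.
Count = 12 * 5 = 60
60 unit cubes


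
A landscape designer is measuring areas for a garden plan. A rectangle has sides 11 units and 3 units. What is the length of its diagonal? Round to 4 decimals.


Shape: rectangle (diagonal via Pythagoras)
Sides: 11 units and 3 units
Formula: d = sqrt(l^2 + w^2)
l^2 = 121, w^2 = 9
l^2 + w^2 = 130
d = sqrt(130)
d = 11.4018
11.4018 units


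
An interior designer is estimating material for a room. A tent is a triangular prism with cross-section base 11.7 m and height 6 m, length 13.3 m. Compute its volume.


Shape: triangular prism
Triangle base = 11.7 m, triangle height = 6 m, prism length L = 13.3 m
Formula: V = (1/2 * b * h_tri) * L
Cross-section area = 0.5 * 11.7 * 6 = 35.1
V = 35.1 * 13.3
V = 466.83
466.83 m^3


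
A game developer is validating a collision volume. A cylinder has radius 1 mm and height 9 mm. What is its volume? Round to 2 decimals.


Shape: cylinder
Radius r = 1 mm, Height h = 9 mm
Formula: V = pi * r^2 * h
r^2 = 1
V = pi * 1 * 9
V = 9 * pi
V = 28.27
28.27 mm^3


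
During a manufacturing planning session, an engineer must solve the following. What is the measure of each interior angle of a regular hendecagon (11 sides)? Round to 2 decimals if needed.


Shape: regular hendecagon (11 sides)
Formula: interior angle = (n - 2) * 180 / n
(n - 2) = 9
(n - 2) * 180 = 1620
angle = 1620 / 11
angle = 147.27
147.27 degrees


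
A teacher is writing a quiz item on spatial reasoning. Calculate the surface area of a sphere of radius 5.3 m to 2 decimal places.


Shape: sphere
Radius r = 5.3 m
Formula: SA = 4 * pi * r^2
r^2 = 28.09
SA = 4 * pi * 28.09
SA = 112.36 * pi
SA = 352.99
352.99 m^2


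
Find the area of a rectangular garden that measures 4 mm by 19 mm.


Shape: rectangle
Length l = 4 mm, Width w = 19 mm
Formula: A = l * w
A = 4 * 19
A = 76
76 mm^2


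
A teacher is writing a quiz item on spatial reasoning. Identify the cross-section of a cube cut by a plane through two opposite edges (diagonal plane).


Solid: cube
Cutting plane: through two opposite edges (diagonal plane)
Visualize the intersection of the plane with the solid's surface.
The boundary of the cut region is a rectangle.
rectangle


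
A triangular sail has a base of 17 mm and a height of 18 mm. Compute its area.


Shape: triangle
Base b = 17 mm, Height h = 18 mm
Formula: A = (1/2) * b * h
A = 0.5 * 17 * 18
A = 0.5 * 306
A = 153
153 mm^2


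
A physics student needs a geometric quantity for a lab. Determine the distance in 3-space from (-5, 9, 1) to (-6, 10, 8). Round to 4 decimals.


3D distance between two points
P1 = (-5, 9, 1), P2 = (-6, 10, 8)
Formula: d = sqrt((x2-x1)^2 + (y2-y1)^2 + (z2-z1)^2)
dx = -6 - -5 = -1
dy = 10 - 9 = 1
dz = 8 - 1 = 7
dx^2 + dy^2 + dz^2 = 1 + 1 + 49 = 51
d = sqrt(51)
d = 7.1414
7.1414 units


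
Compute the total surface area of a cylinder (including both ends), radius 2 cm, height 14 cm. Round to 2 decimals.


Shape: closed cylinder
Radius r = 2 cm, Height h = 14 cm
Formula: SA = 2*pi*r^2 + 2*pi*r*h = 2*pi*r*(r + h)
r + h = 16
2 * r * (r + h) = 2 * 2 * 16 = 64
SA = 64 * pi
SA = 201.06
201.06 cm^2


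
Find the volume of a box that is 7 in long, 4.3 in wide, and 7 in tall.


Shape: rectangular prism
l = 7 in, w = 4.3 in, h = 7 in
Formula: V = l * w * h
V = 7 * 4.3 * 7
V = 30.1 * 7
V = 210.7
210.7 in^3


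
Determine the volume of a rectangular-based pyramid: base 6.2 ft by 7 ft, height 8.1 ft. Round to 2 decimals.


Shape: rectangular pyramid
Base: 6.2 ft x 7 ft, Height h = 8.1 ft
Formula: V = (1/3) * base_area * h
base_area = 6.2 * 7 = 43.4
base_area * h = 43.4 * 8.1 = 351.54
V = 351.54 / 3
V = 117.18
117.18 ft^3


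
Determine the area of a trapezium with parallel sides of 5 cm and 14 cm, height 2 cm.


Shape: trapezoid
Parallel sides a = 5 cm, b = 14 cm; Height h = 2 cm
Formula: A = (a + b) * h / 2
a + b = 5 + 14 = 19
A = 19 * 2 / 2
A = 38 / 2
A = 19
19 cm^2


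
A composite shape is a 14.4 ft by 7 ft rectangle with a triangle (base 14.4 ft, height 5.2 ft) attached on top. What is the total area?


Composite shape: rectangle + triangle
Rectangle area = 14.4 * 7 = 100.8
Triangle area = 0.5 * 14.4 * 5.2 = 37.44
Total = 100.8 + 37.44
Total = 138.24
138.24 ft^2


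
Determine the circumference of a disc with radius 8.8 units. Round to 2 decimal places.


Shape: circle
Radius r = 8.8 units
Formula: C = 2 * pi * r
C = 2 * pi * 8.8
C = 17.6 * pi
C = 55.29
55.29 units


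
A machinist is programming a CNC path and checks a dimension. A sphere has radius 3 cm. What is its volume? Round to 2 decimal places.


Shape: sphere
Radius r = 3 cm
Formula: V = (4/3) * pi * r^3
r^3 = 27
(4/3) * 27 = 36
V = 36 * pi
V = 113.1
113.1 cm^3


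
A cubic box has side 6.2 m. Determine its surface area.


Shape: cube
Side s = 6.2 m
A cube has 6 square faces.
Formula: SA = 6 * s^2
s^2 = 38.44
SA = 6 * 38.44
SA = 230.64
230.64 m^2


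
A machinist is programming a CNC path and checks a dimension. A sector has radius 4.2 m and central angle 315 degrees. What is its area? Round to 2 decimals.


Shape: circular sector
Radius r = 4.2 m, Angle = 315 degrees
Formula: A = (angle/360) * pi * r^2
r^2 = 17.64
Fraction of circle = 315/360
A = (315/360) * pi * 17.64
A = 15.435 * pi
A = 48.49
48.49 m^2


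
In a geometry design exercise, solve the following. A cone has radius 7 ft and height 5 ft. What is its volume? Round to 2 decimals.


Shape: cone
Radius r = 7 ft, Height h = 5 ft
Formula: V = (1/3) * pi * r^2 * h
r^2 = 49
pi * r^2 * h = pi * 49 * 5 = 245 * pi
V = 245 * pi / 3
V = 256.56
256.56 ft^3


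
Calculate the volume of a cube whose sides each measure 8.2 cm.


Shape: cube
Side s = 8.2 cm
Formula: V = s^3
V = 8.2 * 8.2 * 8.2
V = 67.24 * 8.2
V = 551.368
551.368 cm^3


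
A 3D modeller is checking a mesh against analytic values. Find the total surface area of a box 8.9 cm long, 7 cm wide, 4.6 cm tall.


Shape: rectangular prism
l = 8.9 cm, w = 7 cm, h = 4.6 cm
Formula: SA = 2(lw + lh + wh)
lw = 62.3, lh = 40.94, wh = 32.2
lw + lh + wh = 135.44
SA = 2 * 135.44
SA = 270.88
270.88 cm^2


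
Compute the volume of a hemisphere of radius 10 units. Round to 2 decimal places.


Shape: hemisphere (half of a sphere)
Radius r = 10 units
Formula: V = (1/2) * (4/3) * pi * r^3 = (2/3) * pi * r^3
r^3 = 1000
(2/3) * 1000 = 666.666667
V = 666.666667 * pi
V = 2094.4
2094.4 units^3


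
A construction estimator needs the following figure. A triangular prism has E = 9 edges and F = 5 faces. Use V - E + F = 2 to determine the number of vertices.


Polyhedron: triangular prism
Euler's formula for convex polyhedra: V - E + F = 2
Given: E = 9 edges and F = 5 faces
Solve for V:
V = 2 + E - F = 2 + 9 - 5 = 6
6 vertices


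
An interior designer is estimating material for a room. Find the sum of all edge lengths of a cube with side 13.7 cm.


Shape: cube
Side s = 13.7 cm
A cube has 12 edges, all equal.
Formula: total edge length = 12 * s
Total = 12 * 13.7
Total = 164.4
164.4 cm


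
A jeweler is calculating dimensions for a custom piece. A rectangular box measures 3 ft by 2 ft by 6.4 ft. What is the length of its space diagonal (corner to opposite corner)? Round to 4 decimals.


Shape: rectangular box (space diagonal)
l = 3 ft, w = 2 ft, h = 6.4 ft
Visualize: the diagonal of the base, then a right triangle with that diagonal and the height.
Formula: d = sqrt(l^2 + w^2 + h^2)
l^2 + w^2 + h^2 = 9 + 4 + 40.96 = 53.96
d = sqrt(53.96)
d = 7.3457
7.3457 ft


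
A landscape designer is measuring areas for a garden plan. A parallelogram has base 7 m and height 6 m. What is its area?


Shape: parallelogram
Base b = 7 m, Height h = 6 m
Formula: A = b * h
A = 7 * 6
A = 42
42 m^2


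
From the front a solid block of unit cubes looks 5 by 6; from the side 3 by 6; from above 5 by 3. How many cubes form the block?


Orthographic views of a solid rectangular block:
Front view 5 x 6 -> length = 5, height = 6
Side view 3 x 6 -> width = 3, height = 6 (consistent)
Top view 5 x 3 -> confirms length = 5, width = 3
The block is 5 x 3 x 6.
Total unit cubes = 5 * 3 * 6 = 90
90 unit cubes


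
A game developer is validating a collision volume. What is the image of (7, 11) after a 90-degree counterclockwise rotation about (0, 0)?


Transformation: rotation about the origin
Original point: (7, 11)
Rule for 90 deg counterclockwise: (x, y) -> (-y, x)
Apply: (7, 11) -> (-11, 7)
(-11, 7)


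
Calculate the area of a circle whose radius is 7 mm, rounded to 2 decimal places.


Shape: circle
Radius r = 7 mm
Formula: A = pi * r^2
r^2 = 7^2 = 49
A = pi * 49
A = 153.94
153.94 mm^2


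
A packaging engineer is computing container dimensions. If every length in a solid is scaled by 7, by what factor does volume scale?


Linear scale factor k = 7
Rule: under a linear scaling by k, volumes scale by k^3.
k^3 = 7 * 7 * 7
k^3 = 49 * 7
k^3 = 343
Volume scales by a factor of 343.
343 (dimensionless)


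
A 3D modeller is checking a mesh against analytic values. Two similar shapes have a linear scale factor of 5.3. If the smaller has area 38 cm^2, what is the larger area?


Linear scale factor k = 5.3
Original area = 38 cm^2
Rule: under a linear scaling by k, areas scale by k^2.
k^2 = 5.3^2 = 28.09
New area = 38 * 28.09
New area = 1067.42
1067.42 cm^2


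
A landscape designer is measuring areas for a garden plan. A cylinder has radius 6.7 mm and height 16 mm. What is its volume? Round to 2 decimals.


Shape: cylinder
Radius r = 6.7 mm, Height h = 16 mm
Formula: V = pi * r^2 * h
r^2 = 44.89
V = pi * 44.89 * 16
V = 718.24 * pi
V = 2256.42
2256.42 mm^3


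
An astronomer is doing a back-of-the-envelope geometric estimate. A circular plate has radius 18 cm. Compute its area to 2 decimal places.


Shape: circle
Radius r = 18 cm
Formula: A = pi * r^2
r^2 = 18^2 = 324
A = pi * 324
A = 1017.88
1017.88 cm^2


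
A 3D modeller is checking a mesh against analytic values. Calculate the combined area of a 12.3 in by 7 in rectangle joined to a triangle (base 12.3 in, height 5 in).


Composite shape: rectangle + triangle
Rectangle area = 12.3 * 7 = 86.1
Triangle area = 0.5 * 12.3 * 5 = 30.75
Total = 86.1 + 30.75
Total = 116.85
116.85 in^2


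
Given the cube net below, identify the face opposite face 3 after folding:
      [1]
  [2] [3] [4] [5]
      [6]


Net: cross layout. Take square 3 as the base (bottom).
Fold the four squares in the horizontal row up around 3: 2 -> left, 4 -> right, 5 wraps to the top.
Fold 1 and 6 up from 3: 1 -> back, 6 -> front.
Opposite pairs are therefore: (1, 6), (2, 4), (3, 5).
Face 3 is opposite face 5.
face 5


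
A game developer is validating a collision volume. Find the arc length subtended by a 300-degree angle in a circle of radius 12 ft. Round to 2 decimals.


Shape: circular arc
Radius r = 12 ft, Angle = 300 degrees
Formula: L = (angle/360) * 2 * pi * r
2 * pi * r = 24 * pi
L = (300/360) * 24 * pi
L = 20 * pi
L = 62.83
62.83 ft


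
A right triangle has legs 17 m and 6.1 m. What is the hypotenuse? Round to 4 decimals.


Shape: right triangle
Legs a = 17 m, b = 6.1 m
Formula: c = sqrt(a^2 + b^2)
a^2 = 289, b^2 = 37.21
a^2 + b^2 = 326.21
c = sqrt(326.21)
c = 18.0613
18.0613 m


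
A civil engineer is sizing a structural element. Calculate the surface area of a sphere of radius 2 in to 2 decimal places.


Shape: sphere
Radius r = 2 in
Formula: SA = 4 * pi * r^2
r^2 = 4
SA = 4 * pi * 4
SA = 16 * pi
SA = 50.27
50.27 in^2


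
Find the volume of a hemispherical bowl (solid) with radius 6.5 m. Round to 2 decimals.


Shape: hemisphere (half of a sphere)
Radius r = 6.5 m
Formula: V = (1/2) * (4/3) * pi * r^3 = (2/3) * pi * r^3
r^3 = 274.625
(2/3) * 274.625 = 183.083333
V = 183.083333 * pi
V = 575.17
575.17 m^3


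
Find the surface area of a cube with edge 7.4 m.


Shape: cube
Side s = 7.4 m
A cube has 6 square faces.
Formula: SA = 6 * s^2
s^2 = 54.76
SA = 6 * 54.76
SA = 328.56
328.56 m^2


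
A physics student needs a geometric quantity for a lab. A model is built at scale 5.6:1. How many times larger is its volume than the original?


Linear scale factor k = 5.6
Rule: under a linear scaling by k, volumes scale by k^3.
k^3 = 5.6 * 5.6 * 5.6
k^3 = 31.36 * 5.6
k^3 = 175.616
Volume scales by a factor of 175.616.
175.616 (dimensionless)


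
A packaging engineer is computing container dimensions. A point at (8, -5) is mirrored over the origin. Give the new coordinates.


Transformation: reflection
Original point: (8, -5)
Rule for reflection through the origin: (x, y) -> (-x, -y)
Apply: (8, -5) -> (-8, 5)
(-8, 5)


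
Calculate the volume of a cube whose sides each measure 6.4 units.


Shape: cube
Side s = 6.4 units
Formula: V = s^3
V = 6.4 * 6.4 * 6.4
V = 40.96 * 6.4
V = 262.144
262.144 units^3


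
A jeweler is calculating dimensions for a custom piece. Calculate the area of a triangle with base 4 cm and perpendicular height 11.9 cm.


Shape: triangle
Base b = 4 cm, Height h = 11.9 cm
Formula: A = (1/2) * b * h
A = 0.5 * 4 * 11.9
A = 0.5 * 47.6
A = 23.8
23.8 cm^2


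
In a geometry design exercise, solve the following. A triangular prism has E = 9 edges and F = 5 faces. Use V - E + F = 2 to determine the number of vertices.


Polyhedron: triangular prism
Euler's formula for convex polyhedra: V - E + F = 2
Given: E = 9 edges and F = 5 faces
Solve for V:
V = 2 + E - F = 2 + 9 - 5 = 6
6 vertices


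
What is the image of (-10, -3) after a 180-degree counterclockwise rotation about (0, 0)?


Transformation: rotation about the origin
Original point: (-10, -3)
Rule for 180 deg: (x, y) -> (-x, -y)
Apply: (-10, -3) -> (10, 3)
(10, 3)


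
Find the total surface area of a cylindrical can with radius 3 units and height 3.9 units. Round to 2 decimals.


Shape: closed cylinder
Radius r = 3 units, Height h = 3.9 units
Formula: SA = 2*pi*r^2 + 2*pi*r*h = 2*pi*r*(r + h)
r + h = 6.9
2 * r * (r + h) = 2 * 3 * 6.9 = 41.4
SA = 41.4 * pi
SA = 130.06
130.06 units^2


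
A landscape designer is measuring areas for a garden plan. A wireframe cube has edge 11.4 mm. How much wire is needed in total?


Shape: cube
Side s = 11.4 mm
A cube has 12 edges, all equal.
Formula: total edge length = 12 * s
Total = 12 * 11.4
Total = 136.8
136.8 mm


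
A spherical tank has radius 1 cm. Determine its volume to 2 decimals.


Shape: sphere
Radius r = 1 cm
Formula: V = (4/3) * pi * r^3
r^3 = 1
(4/3) * 1 = 1.333333
V = 1.333333 * pi
V = 4.19
4.19 cm^3


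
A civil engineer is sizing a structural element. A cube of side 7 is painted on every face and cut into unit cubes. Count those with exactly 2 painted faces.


Large cube: 7 x 7 x 7, cut into unit cubes.
n = 7, so n - 2 = 5
Cubes with 2 painted faces lie along the edges, excluding corners.
A cube has 12 edges; each contributes (n - 2) = 5 such cubes.
Count = 12 * 5 = 60
60 unit cubes


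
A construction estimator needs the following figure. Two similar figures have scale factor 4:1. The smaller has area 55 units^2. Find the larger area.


Linear scale factor k = 4
Original area = 55 units^2
Rule: under a linear scaling by k, areas scale by k^2.
k^2 = 4^2 = 16
New area = 55 * 16
New area = 880
880 units^2


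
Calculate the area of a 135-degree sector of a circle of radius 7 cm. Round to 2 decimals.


Shape: circular sector
Radius r = 7 cm, Angle = 135 degrees
Formula: A = (angle/360) * pi * r^2
r^2 = 49
Fraction of circle = 135/360
A = (135/360) * pi * 49
A = 18.375 * pi
A = 57.73
57.73 cm^2


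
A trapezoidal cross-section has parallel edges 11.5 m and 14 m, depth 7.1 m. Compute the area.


Shape: trapezoid
Parallel sides a = 11.5 m, b = 14 m; Height h = 7.1 m
Formula: A = (a + b) * h / 2
a + b = 11.5 + 14 = 25.5
A = 25.5 * 7.1 / 2
A = 181.05 / 2
A = 90.525
90.525 m^2


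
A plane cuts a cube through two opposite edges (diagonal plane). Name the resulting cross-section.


Solid: cube
Cutting plane: through two opposite edges (diagonal plane)
Visualize the intersection of the plane with the solid's surface.
The boundary of the cut region is a rectangle.
rectangle
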